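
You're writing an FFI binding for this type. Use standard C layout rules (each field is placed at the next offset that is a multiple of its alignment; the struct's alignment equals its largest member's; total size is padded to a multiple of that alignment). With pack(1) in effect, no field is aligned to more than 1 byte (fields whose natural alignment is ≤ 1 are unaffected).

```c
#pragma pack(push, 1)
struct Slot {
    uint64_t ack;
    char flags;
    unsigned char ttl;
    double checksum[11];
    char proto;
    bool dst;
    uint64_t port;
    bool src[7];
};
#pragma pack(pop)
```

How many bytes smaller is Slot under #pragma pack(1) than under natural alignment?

13

natural layout:
  @0: ack [8B, align 8] → 8
  @8: flags [1B, align 1] → 9
  @9: ttl [1B, align 1] → 10
  +6 pad (align 8)
  @16: checksum [88B, align 8] → 104
  @104: proto [1B, align 1] → 105
  @105: dst [1B, align 1] → 106
  +6 pad (align 8)
  @112: port [8B, align 8] → 120
  @120: src [7B, align 1] → 127
  +1 tail pad (align 8)
  size 128, align 8
packed(1) layout:
  @0: ack [8B, align 1] → 8
  @8: flags [1B, align 1] → 9
  @9: ttl [1B, align 1] → 10
  @10: checksum [88B, align 1] → 98
  @98: proto [1B, align 1] → 99
  @99: dst [1B, align 1] → 100
  @100: port [8B, align 1] → 108
  @108: src [7B, align 1] → 115
  size 115, align 1
128 − 115 = 13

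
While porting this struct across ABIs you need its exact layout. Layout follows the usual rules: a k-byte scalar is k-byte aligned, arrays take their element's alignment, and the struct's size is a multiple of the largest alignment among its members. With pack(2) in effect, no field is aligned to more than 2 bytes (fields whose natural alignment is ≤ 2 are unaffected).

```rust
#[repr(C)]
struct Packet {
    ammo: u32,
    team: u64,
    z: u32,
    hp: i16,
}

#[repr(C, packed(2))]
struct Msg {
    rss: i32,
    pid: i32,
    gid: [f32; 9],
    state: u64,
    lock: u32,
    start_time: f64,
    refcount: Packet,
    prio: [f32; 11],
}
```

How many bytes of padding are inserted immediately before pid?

Packet: @0: ammo [4B, align 4] → 4; +4 pad (align 8); @8: team [8B, align 8] → 16; @16: z [4B, align 4] → 20; @20: hp [2B, align 2] → 22; +2 tail pad (align 8); size 24, align 8
@0: rss [4B, align 2] → 4
@4: pid [4B, align 2] → 8

0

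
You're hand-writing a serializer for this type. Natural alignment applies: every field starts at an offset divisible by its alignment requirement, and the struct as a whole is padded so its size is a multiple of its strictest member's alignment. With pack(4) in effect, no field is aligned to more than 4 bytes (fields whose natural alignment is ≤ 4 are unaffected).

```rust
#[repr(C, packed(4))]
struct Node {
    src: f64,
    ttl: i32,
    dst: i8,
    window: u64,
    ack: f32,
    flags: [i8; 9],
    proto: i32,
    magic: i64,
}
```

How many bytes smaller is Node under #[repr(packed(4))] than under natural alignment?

natural layout:
  src at 0 (size 8, align 8) → ends 8
  ttl at 8 (size 4, align 4) → ends 12
  dst at 12 (size 1, align 1) → ends 13
  pad 3 to align 8 for window
  window at 16 (size 8, align 8) → ends 24
  ack at 24 (size 4, align 4) → ends 28
  flags at 28 (size 9, align 1) → ends 37
  pad 3 to align 4 for proto
  proto at 40 (size 4, align 4) → ends 44
  pad 4 to align 8 for magic
  magic at 48 (size 8, align 8) → ends 56
  total 56 bytes, alignment 8
packed(4) layout:
  src at 0 (size 8, align 4) → ends 8
  ttl at 8 (size 4, align 4) → ends 12
  dst at 12 (size 1, align 1) → ends 13
  pad 3 to align 4 for window
  window at 16 (size 8, align 4) → ends 24
  ack at 24 (size 4, align 4) → ends 28
  flags at 28 (size 9, align 1) → ends 37
  pad 3 to align 4 for proto
  proto at 40 (size 4, align 4) → ends 44
  magic at 44 (size 8, align 4) → ends 52
  total 52 bytes, alignment 4
56 − 52 = 4

4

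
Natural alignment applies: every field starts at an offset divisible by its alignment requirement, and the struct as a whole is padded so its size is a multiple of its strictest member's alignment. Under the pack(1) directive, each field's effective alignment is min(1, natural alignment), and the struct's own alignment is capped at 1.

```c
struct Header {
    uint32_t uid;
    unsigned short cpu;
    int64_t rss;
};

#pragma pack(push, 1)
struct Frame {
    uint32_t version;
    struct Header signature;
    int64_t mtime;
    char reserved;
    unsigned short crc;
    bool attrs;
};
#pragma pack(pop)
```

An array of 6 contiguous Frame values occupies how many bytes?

192

Header: uid at 0 (size 4, align 4) → ends 4; cpu at 4 (size 2, align 2) → ends 6; pad 2 to align 8 for rss; rss at 8 (size 8, align 8) → ends 16; total 16 bytes, alignment 8
version at 0 (size 4, align 1) → ends 4
signature at 4 (size 16, align 1) → ends 20
mtime at 20 (size 8, align 1) → ends 28
reserved at 28 (size 1, align 1) → ends 29
crc at 29 (size 2, align 1) → ends 31
attrs at 31 (size 1, align 1) → ends 32
total 32 bytes, alignment 1
array of 6: 6 × 32 = 192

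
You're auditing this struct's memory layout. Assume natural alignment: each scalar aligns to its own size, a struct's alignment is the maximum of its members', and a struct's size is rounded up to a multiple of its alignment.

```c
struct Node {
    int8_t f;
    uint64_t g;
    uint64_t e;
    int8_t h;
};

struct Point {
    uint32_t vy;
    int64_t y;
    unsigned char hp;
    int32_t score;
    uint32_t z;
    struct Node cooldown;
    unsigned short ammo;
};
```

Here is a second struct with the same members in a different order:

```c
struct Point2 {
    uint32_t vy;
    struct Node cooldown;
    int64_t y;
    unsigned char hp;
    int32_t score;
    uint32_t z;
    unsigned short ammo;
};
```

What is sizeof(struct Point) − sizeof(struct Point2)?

8

Node: f at 0 (size 1, align 1) → ends 1; pad 7 to align 8 for g; g at 8 (size 8, align 8) → ends 16; e at 16 (size 8, align 8) → ends 24; h at 24 (size 1, align 1) → ends 25; tail pad 7 to reach multiple of 8; total 32 bytes, alignment 8
vy at 0 (size 4, align 4) → ends 4
pad 4 to align 8 for y
y at 8 (size 8, align 8) → ends 16
hp at 16 (size 1, align 1) → ends 17
pad 3 to align 4 for score
score at 20 (size 4, align 4) → ends 24
z at 24 (size 4, align 4) → ends 28
pad 4 to align 8 for cooldown
cooldown at 32 (size 32, align 8) → ends 64
ammo at 64 (size 2, align 2) → ends 66
tail pad 6 to reach multiple of 8
total 72 bytes, alignment 8
— Point2 —
vy at 0 (size 4, align 4) → ends 4
pad 4 to align 8 for cooldown
cooldown at 8 (size 32, align 8) → ends 40
y at 40 (size 8, align 8) → ends 48
hp at 48 (size 1, align 1) → ends 49
pad 3 to align 4 for score
score at 52 (size 4, align 4) → ends 56
z at 56 (size 4, align 4) → ends 60
ammo at 60 (size 2, align 2) → ends 62
tail pad 2 to reach multiple of 8
total 64 bytes, alignment 8
72 − 64 = 8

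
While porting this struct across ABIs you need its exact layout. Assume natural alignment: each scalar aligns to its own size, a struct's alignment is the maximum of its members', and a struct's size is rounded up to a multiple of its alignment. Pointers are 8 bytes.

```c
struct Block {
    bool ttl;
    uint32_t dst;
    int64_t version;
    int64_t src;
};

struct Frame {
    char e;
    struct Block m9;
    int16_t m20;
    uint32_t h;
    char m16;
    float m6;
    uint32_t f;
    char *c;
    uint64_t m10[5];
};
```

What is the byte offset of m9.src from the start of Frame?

24

Block: ttl at 0 (size 1, align 1) → ends 1; pad 3 to align 4 for dst; dst at 4 (size 4, align 4) → ends 8; version at 8 (size 8, align 8) → ends 16; src at 16 (size 8, align 8) → ends 24; total 24 bytes, alignment 8
e at 0 (size 1, align 1) → ends 1
pad 7 to align 8 for m9
m9 at 8 (size 24, align 8) → ends 32
within Block: src at 16
8 + 16 = 24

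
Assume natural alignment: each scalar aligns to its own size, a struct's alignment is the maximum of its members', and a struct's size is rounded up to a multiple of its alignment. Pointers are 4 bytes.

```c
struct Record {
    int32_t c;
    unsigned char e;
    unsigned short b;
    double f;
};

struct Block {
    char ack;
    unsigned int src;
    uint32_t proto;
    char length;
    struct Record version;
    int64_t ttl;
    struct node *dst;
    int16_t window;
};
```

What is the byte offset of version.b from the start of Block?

22

Record: c at 0 (size 4, align 4) → ends 4; e at 4 (size 1, align 1) → ends 5; pad 1 to align 2 for b; b at 6 (size 2, align 2) → ends 8; f at 8 (size 8, align 8) → ends 16; total 16 bytes, alignment 8
ack at 0 (size 1, align 1) → ends 1
pad 3 to align 4 for src
src at 4 (size 4, align 4) → ends 8
proto at 8 (size 4, align 4) → ends 12
length at 12 (size 1, align 1) → ends 13
pad 3 to align 8 for version
version at 16 (size 16, align 8) → ends 32
within Record: b at 6
16 + 6 = 22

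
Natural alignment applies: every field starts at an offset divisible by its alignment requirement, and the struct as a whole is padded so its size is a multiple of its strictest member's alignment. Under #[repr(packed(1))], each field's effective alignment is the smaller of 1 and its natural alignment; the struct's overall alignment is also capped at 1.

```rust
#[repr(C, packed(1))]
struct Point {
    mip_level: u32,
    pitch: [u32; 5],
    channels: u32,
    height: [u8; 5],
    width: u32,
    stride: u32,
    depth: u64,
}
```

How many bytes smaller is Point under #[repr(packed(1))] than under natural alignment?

7

natural layout:
  0..4  mip_level  (4B, 4-aligned)
  4..24  pitch  (20B, 4-aligned)
  24..28  channels  (4B, 4-aligned)
  28..33  height  (5B, 1-aligned)
  33..36  -- padding (3B)
  36..40  width  (4B, 4-aligned)
  40..44  stride  (4B, 4-aligned)
  44..48  -- padding (4B)
  48..56  depth  (8B, 8-aligned)
  sizeof = 56, alignof = 8
packed(1) layout:
  0..4  mip_level  (4B, 1-aligned)
  4..24  pitch  (20B, 1-aligned)
  24..28  channels  (4B, 1-aligned)
  28..33  height  (5B, 1-aligned)
  33..37  width  (4B, 1-aligned)
  37..41  stride  (4B, 1-aligned)
  41..49  depth  (8B, 1-aligned)
  sizeof = 49, alignof = 1
56 − 49 = 7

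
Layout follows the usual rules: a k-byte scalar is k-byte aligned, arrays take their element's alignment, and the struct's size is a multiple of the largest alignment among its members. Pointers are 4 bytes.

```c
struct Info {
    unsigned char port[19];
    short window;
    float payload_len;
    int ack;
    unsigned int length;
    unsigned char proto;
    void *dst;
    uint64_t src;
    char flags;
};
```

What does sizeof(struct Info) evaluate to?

0..19  port  (19B, 1-aligned)
19..20  -- padding (1B)
20..22  window  (2B, 2-aligned)
22..24  -- padding (2B)
24..28  payload_len  (4B, 4-aligned)
28..32  ack  (4B, 4-aligned)
32..36  length  (4B, 4-aligned)
36..37  proto  (1B, 1-aligned)
37..40  -- padding (3B)
40..44  dst  (4B, 4-aligned)
44..48  -- padding (4B)
48..56  src  (8B, 8-aligned)
56..57  flags  (1B, 1-aligned)
57..64  -- tail padding (7B)
sizeof = 64, alignof = 8

64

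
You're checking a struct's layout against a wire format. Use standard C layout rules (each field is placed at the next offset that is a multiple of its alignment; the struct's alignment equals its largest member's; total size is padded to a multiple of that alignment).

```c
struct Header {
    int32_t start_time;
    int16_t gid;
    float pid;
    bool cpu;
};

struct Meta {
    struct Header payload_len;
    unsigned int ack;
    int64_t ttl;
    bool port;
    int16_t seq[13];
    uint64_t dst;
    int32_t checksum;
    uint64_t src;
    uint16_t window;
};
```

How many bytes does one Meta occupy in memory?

96

Header: start_time at 0 (size 4, align 4) → ends 4; gid at 4 (size 2, align 2) → ends 6; pad 2 to align 4 for pid; pid at 8 (size 4, align 4) → ends 12; cpu at 12 (size 1, align 1) → ends 13; tail pad 3 to reach multiple of 4; total 16 bytes, alignment 4
payload_len at 0 (size 16, align 4) → ends 16
ack at 16 (size 4, align 4) → ends 20
pad 4 to align 8 for ttl
ttl at 24 (size 8, align 8) → ends 32
port at 32 (size 1, align 1) → ends 33
pad 1 to align 2 for seq
seq at 34 (size 26, align 2) → ends 60
pad 4 to align 8 for dst
dst at 64 (size 8, align 8) → ends 72
checksum at 72 (size 4, align 4) → ends 76
pad 4 to align 8 for src
src at 80 (size 8, align 8) → ends 88
window at 88 (size 2, align 2) → ends 90
tail pad 6 to reach multiple of 8
total 96 bytes, alignment 8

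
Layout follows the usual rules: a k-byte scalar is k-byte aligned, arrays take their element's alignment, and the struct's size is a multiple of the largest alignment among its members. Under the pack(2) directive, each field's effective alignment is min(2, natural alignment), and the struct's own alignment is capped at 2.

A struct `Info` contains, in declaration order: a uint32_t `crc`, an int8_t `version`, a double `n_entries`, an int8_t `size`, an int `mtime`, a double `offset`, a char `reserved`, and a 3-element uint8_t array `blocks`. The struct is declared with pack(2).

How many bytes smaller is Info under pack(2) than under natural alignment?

natural layout:
  crc at 0 (size 4, align 4) → ends 4
  version at 4 (size 1, align 1) → ends 5
  pad 3 to align 8 for n_entries
  n_entries at 8 (size 8, align 8) → ends 16
  size at 16 (size 1, align 1) → ends 17
  pad 3 to align 4 for mtime
  mtime at 20 (size 4, align 4) → ends 24
  offset at 24 (size 8, align 8) → ends 32
  reserved at 32 (size 1, align 1) → ends 33
  blocks at 33 (size 3, align 1) → ends 36
  tail pad 4 to reach multiple of 8
  total 40 bytes, alignment 8
packed(2) layout:
  crc at 0 (size 4, align 2) → ends 4
  version at 4 (size 1, align 1) → ends 5
  pad 1 to align 2 for n_entries
  n_entries at 6 (size 8, align 2) → ends 14
  size at 14 (size 1, align 1) → ends 15
  pad 1 to align 2 for mtime
  mtime at 16 (size 4, align 2) → ends 20
  offset at 20 (size 8, align 2) → ends 28
  reserved at 28 (size 1, align 1) → ends 29
  blocks at 29 (size 3, align 1) → ends 32
  total 32 bytes, alignment 2
40 − 32 = 8

8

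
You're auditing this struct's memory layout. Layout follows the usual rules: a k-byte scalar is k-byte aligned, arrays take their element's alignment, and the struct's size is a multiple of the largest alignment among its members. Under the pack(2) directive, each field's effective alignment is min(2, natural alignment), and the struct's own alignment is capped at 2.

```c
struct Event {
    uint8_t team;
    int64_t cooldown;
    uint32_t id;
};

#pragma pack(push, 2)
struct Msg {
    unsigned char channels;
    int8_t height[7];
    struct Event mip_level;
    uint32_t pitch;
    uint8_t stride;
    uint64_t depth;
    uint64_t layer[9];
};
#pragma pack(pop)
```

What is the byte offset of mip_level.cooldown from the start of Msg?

Event: @0: team [1B, align 1] → 1; +7 pad (align 8); @8: cooldown [8B, align 8] → 16; @16: id [4B, align 4] → 20; +4 tail pad (align 8); size 24, align 8
@0: channels [1B, align 1] → 1
@1: height [7B, align 1] → 8
@8: mip_level [24B, align 2] → 32
within Event: cooldown at 8
8 + 8 = 16

16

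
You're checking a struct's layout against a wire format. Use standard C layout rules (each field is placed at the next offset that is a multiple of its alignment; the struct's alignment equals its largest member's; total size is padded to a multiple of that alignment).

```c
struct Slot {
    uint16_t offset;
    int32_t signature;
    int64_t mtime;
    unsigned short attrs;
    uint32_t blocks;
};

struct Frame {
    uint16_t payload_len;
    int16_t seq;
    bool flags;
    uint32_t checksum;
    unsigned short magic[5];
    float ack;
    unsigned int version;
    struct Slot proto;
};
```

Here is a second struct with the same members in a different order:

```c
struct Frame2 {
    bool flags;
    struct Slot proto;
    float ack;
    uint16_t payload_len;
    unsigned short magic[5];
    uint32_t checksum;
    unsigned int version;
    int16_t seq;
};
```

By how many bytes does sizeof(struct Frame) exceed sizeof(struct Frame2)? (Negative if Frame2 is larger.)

Slot: @0: offset [2B, align 2] → 2; +2 pad (align 4); @4: signature [4B, align 4] → 8; @8: mtime [8B, align 8] → 16; @16: attrs [2B, align 2] → 18; +2 pad (align 4); @20: blocks [4B, align 4] → 24; size 24, align 8
@0: payload_len [2B, align 2] → 2
@2: seq [2B, align 2] → 4
@4: flags [1B, align 1] → 5
+3 pad (align 4)
@8: checksum [4B, align 4] → 12
@12: magic [10B, align 2] → 22
+2 pad (align 4)
@24: ack [4B, align 4] → 28
@28: version [4B, align 4] → 32
@32: proto [24B, align 8] → 56
size 56, align 8
— Frame2 —
@0: flags [1B, align 1] → 1
+7 pad (align 8)
@8: proto [24B, align 8] → 32
@32: ack [4B, align 4] → 36
@36: payload_len [2B, align 2] → 38
@38: magic [10B, align 2] → 48
@48: checksum [4B, align 4] → 52
@52: version [4B, align 4] → 56
@56: seq [2B, align 2] → 58
+6 tail pad (align 8)
size 64, align 8
56 − 64 = -8

-8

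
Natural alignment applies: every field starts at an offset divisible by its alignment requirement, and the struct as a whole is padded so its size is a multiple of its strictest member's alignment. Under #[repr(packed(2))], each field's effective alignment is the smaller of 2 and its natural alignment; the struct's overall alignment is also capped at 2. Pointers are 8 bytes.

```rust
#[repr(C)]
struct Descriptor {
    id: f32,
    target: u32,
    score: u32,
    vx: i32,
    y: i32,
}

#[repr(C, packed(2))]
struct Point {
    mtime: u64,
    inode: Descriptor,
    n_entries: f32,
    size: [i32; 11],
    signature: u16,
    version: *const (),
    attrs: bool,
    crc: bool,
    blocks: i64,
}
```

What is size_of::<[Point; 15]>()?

1440

Descriptor: 0..4  id  (4B, 4-aligned); 4..8  target  (4B, 4-aligned); 8..12  score  (4B, 4-aligned); 12..16  vx  (4B, 4-aligned); 16..20  y  (4B, 4-aligned); sizeof = 20, alignof = 4
0..8  mtime  (8B, 2-aligned)
8..28  inode  (20B, 2-aligned)
28..32  n_entries  (4B, 2-aligned)
32..76  size  (44B, 2-aligned)
76..78  signature  (2B, 2-aligned)
78..86  version  (8B, 2-aligned)
86..87  attrs  (1B, 1-aligned)
87..88  crc  (1B, 1-aligned)
88..96  blocks  (8B, 2-aligned)
sizeof = 96, alignof = 2
array of 15: 15 × 96 = 1440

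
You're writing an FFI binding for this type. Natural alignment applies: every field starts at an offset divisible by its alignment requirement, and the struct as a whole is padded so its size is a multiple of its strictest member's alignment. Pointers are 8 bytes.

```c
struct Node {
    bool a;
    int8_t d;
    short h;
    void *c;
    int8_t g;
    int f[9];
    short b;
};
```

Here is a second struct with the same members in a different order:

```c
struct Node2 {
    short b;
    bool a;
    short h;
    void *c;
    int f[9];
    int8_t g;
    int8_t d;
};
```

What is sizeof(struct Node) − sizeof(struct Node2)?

@0: a [1B, align 1] → 1
@1: d [1B, align 1] → 2
@2: h [2B, align 2] → 4
+4 pad (align 8)
@8: c [8B, align 8] → 16
@16: g [1B, align 1] → 17
+3 pad (align 4)
@20: f [36B, align 4] → 56
@56: b [2B, align 2] → 58
+6 tail pad (align 8)
size 64, align 8
— Node2 —
@0: b [2B, align 2] → 2
@2: a [1B, align 1] → 3
+1 pad (align 2)
@4: h [2B, align 2] → 6
+2 pad (align 8)
@8: c [8B, align 8] → 16
@16: f [36B, align 4] → 52
@52: g [1B, align 1] → 53
@53: d [1B, align 1] → 54
+2 tail pad (align 8)
size 56, align 8
64 − 56 = 8

8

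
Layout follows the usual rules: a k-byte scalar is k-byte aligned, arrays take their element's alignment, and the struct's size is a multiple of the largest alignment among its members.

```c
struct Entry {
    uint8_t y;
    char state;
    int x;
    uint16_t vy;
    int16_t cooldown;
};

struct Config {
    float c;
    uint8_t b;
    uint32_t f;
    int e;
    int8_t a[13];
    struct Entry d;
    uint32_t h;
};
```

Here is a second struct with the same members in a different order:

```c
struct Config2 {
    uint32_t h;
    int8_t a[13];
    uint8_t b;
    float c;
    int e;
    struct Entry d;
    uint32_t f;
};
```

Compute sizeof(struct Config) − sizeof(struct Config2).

Entry: 0..1  y  (1B, 1-aligned); 1..2  state  (1B, 1-aligned); 2..4  -- padding (2B); 4..8  x  (4B, 4-aligned); 8..10  vy  (2B, 2-aligned); 10..12  cooldown  (2B, 2-aligned); sizeof = 12, alignof = 4
0..4  c  (4B, 4-aligned)
4..5  b  (1B, 1-aligned)
5..8  -- padding (3B)
8..12  f  (4B, 4-aligned)
12..16  e  (4B, 4-aligned)
16..29  a  (13B, 1-aligned)
29..32  -- padding (3B)
32..44  d  (12B, 4-aligned)
44..48  h  (4B, 4-aligned)
sizeof = 48, alignof = 4
— Config2 —
0..4  h  (4B, 4-aligned)
4..17  a  (13B, 1-aligned)
17..18  b  (1B, 1-aligned)
18..20  -- padding (2B)
20..24  c  (4B, 4-aligned)
24..28  e  (4B, 4-aligned)
28..40  d  (12B, 4-aligned)
40..44  f  (4B, 4-aligned)
sizeof = 44, alignof = 4
48 − 44 = 4

4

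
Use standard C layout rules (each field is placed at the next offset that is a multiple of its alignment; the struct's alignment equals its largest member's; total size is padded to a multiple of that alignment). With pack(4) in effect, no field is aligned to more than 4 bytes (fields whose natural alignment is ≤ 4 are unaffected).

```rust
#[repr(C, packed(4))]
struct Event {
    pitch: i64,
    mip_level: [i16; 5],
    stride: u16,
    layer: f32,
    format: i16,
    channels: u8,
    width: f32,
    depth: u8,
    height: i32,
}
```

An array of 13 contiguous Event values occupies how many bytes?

520

@0: pitch [8B, align 4] → 8
@8: mip_level [10B, align 2] → 18
@18: stride [2B, align 2] → 20
@20: layer [4B, align 4] → 24
@24: format [2B, align 2] → 26
@26: channels [1B, align 1] → 27
+1 pad (align 4)
@28: width [4B, align 4] → 32
@32: depth [1B, align 1] → 33
+3 pad (align 4)
@36: height [4B, align 4] → 40
size 40, align 4
array of 13: 13 × 40 = 520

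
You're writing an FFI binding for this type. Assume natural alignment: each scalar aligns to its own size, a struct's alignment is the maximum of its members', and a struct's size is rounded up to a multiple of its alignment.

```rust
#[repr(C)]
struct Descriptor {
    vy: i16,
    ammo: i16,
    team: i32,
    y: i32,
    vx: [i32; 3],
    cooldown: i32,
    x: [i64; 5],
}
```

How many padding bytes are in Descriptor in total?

vy at 0 (size 2, align 2) → ends 2
ammo at 2 (size 2, align 2) → ends 4
team at 4 (size 4, align 4) → ends 8
y at 8 (size 4, align 4) → ends 12
vx at 12 (size 12, align 4) → ends 24
cooldown at 24 (size 4, align 4) → ends 28
pad 4 to align 8 for x
x at 32 (size 40, align 8) → ends 72
total 72 bytes, alignment 8
data bytes 68, size 72 → padding 4

4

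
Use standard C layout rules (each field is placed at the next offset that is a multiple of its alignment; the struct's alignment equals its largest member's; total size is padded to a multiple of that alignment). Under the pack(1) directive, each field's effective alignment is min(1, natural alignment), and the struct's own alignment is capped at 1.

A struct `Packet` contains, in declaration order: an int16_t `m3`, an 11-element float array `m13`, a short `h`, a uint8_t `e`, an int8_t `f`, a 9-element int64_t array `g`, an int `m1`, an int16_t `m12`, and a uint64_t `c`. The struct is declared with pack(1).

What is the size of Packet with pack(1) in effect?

m3 at 0 (size 2, align 1) → ends 2
m13 at 2 (size 44, align 1) → ends 46
h at 46 (size 2, align 1) → ends 48
e at 48 (size 1, align 1) → ends 49
f at 49 (size 1, align 1) → ends 50
g at 50 (size 72, align 1) → ends 122
m1 at 122 (size 4, align 1) → ends 126
m12 at 126 (size 2, align 1) → ends 128
c at 128 (size 8, align 1) → ends 136
total 136 bytes, alignment 1

136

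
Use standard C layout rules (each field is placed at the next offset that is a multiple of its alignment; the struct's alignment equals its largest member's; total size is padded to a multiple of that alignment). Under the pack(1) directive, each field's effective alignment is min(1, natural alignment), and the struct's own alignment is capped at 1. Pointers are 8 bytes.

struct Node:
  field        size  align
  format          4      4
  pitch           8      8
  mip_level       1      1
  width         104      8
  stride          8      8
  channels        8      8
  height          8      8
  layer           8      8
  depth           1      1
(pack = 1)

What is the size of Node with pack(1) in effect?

150

@0: format [4B, align 1] → 4
@4: pitch [8B, align 1] → 12
@12: mip_level [1B, align 1] → 13
@13: width [104B, align 1] → 117
@117: stride [8B, align 1] → 125
@125: channels [8B, align 1] → 133
@133: height [8B, align 1] → 141
@141: layer [8B, align 1] → 149
@149: depth [1B, align 1] → 150
size 150, align 1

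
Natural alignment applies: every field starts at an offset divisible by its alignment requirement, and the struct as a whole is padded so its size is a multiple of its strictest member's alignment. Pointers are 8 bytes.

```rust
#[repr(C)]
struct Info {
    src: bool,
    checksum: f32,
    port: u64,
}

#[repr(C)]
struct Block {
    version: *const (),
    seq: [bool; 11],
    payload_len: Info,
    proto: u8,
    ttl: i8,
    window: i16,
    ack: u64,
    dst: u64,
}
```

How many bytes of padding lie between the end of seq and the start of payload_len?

Info: src at 0 (size 1, align 1) → ends 1; pad 3 to align 4 for checksum; checksum at 4 (size 4, align 4) → ends 8; port at 8 (size 8, align 8) → ends 16; total 16 bytes, alignment 8
version at 0 (size 8, align 8) → ends 8
seq at 8 (size 11, align 1) → ends 19
pad 5 to align 8 for payload_len
payload_len at 24 (size 16, align 8) → ends 40

5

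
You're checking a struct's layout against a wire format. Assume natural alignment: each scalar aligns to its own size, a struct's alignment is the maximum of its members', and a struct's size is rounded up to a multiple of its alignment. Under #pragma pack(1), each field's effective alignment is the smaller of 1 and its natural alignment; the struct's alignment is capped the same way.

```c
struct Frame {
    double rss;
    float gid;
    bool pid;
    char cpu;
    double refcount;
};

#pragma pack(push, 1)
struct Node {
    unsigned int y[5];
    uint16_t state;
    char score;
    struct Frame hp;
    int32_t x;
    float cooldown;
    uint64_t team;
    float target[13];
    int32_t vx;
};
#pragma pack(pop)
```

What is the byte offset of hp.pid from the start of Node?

Frame: 0..8  rss  (8B, 8-aligned); 8..12  gid  (4B, 4-aligned); 12..13  pid  (1B, 1-aligned); 13..14  cpu  (1B, 1-aligned); 14..16  -- padding (2B); 16..24  refcount  (8B, 8-aligned); sizeof = 24, alignof = 8
0..20  y  (20B, 1-aligned)
20..22  state  (2B, 1-aligned)
22..23  score  (1B, 1-aligned)
23..47  hp  (24B, 1-aligned)
within Frame: pid at 12
23 + 12 = 35

35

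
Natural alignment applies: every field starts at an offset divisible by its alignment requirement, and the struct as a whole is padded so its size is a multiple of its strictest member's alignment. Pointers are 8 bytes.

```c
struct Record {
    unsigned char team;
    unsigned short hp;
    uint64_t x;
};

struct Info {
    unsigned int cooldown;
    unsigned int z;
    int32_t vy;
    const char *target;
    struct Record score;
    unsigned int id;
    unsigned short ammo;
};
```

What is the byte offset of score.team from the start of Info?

Record: team at 0 (size 1, align 1) → ends 1; pad 1 to align 2 for hp; hp at 2 (size 2, align 2) → ends 4; pad 4 to align 8 for x; x at 8 (size 8, align 8) → ends 16; total 16 bytes, alignment 8
cooldown at 0 (size 4, align 4) → ends 4
z at 4 (size 4, align 4) → ends 8
vy at 8 (size 4, align 4) → ends 12
pad 4 to align 8 for target
target at 16 (size 8, align 8) → ends 24
score at 24 (size 16, align 8) → ends 40
within Record: team at 0
24 + 0 = 24

24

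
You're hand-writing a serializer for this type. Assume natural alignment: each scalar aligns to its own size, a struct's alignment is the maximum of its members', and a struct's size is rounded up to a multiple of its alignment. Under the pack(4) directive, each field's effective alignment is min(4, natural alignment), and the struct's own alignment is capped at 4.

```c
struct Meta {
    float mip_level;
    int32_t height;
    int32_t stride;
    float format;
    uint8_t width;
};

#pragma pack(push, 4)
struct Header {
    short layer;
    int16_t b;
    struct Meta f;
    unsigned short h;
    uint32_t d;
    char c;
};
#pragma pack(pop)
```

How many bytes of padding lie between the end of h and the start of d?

2

Meta: 0..4  mip_level  (4B, 4-aligned); 4..8  height  (4B, 4-aligned); 8..12  stride  (4B, 4-aligned); 12..16  format  (4B, 4-aligned); 16..17  width  (1B, 1-aligned); 17..20  -- tail padding (3B); sizeof = 20, alignof = 4
0..2  layer  (2B, 2-aligned)
2..4  b  (2B, 2-aligned)
4..24  f  (20B, 4-aligned)
24..26  h  (2B, 2-aligned)
26..28  -- padding (2B)
28..32  d  (4B, 4-aligned)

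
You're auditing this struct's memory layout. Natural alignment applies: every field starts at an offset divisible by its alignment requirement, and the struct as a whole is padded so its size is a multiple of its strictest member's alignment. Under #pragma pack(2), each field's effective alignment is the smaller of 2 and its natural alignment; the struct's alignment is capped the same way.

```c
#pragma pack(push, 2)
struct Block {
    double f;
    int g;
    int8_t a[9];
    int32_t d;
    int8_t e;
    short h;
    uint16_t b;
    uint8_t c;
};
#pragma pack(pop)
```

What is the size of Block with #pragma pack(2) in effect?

f at 0 (size 8, align 2) → ends 8
g at 8 (size 4, align 2) → ends 12
a at 12 (size 9, align 1) → ends 21
pad 1 to align 2 for d
d at 22 (size 4, align 2) → ends 26
e at 26 (size 1, align 1) → ends 27
pad 1 to align 2 for h
h at 28 (size 2, align 2) → ends 30
b at 30 (size 2, align 2) → ends 32
c at 32 (size 1, align 1) → ends 33
tail pad 1 to reach multiple of 2
total 34 bytes, alignment 2

34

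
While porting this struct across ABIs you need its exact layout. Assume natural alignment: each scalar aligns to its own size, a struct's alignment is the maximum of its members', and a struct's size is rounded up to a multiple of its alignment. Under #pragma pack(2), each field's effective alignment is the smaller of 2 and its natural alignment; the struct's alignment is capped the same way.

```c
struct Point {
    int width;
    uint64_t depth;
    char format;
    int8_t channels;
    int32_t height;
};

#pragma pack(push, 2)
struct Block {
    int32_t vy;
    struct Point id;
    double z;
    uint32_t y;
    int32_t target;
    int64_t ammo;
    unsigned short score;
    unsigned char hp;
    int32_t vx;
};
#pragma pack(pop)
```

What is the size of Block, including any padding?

60

Point: width at 0 (size 4, align 4) → ends 4; pad 4 to align 8 for depth; depth at 8 (size 8, align 8) → ends 16; format at 16 (size 1, align 1) → ends 17; channels at 17 (size 1, align 1) → ends 18; pad 2 to align 4 for height; height at 20 (size 4, align 4) → ends 24; total 24 bytes, alignment 8
vy at 0 (size 4, align 2) → ends 4
id at 4 (size 24, align 2) → ends 28
z at 28 (size 8, align 2) → ends 36
y at 36 (size 4, align 2) → ends 40
target at 40 (size 4, align 2) → ends 44
ammo at 44 (size 8, align 2) → ends 52
score at 52 (size 2, align 2) → ends 54
hp at 54 (size 1, align 1) → ends 55
pad 1 to align 2 for vx
vx at 56 (size 4, align 2) → ends 60
total 60 bytes, alignment 2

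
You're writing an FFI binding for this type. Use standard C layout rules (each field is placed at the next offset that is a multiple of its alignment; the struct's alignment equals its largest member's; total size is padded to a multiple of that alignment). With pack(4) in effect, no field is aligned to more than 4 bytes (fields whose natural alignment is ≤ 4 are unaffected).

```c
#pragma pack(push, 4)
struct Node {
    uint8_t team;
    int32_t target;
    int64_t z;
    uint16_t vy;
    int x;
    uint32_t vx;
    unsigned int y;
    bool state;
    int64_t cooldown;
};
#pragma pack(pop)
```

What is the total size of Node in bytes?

44

team at 0 (size 1, align 1) → ends 1
pad 3 to align 4 for target
target at 4 (size 4, align 4) → ends 8
z at 8 (size 8, align 4) → ends 16
vy at 16 (size 2, align 2) → ends 18
pad 2 to align 4 for x
x at 20 (size 4, align 4) → ends 24
vx at 24 (size 4, align 4) → ends 28
y at 28 (size 4, align 4) → ends 32
state at 32 (size 1, align 1) → ends 33
pad 3 to align 4 for cooldown
cooldown at 36 (size 8, align 4) → ends 44
total 44 bytes, alignment 4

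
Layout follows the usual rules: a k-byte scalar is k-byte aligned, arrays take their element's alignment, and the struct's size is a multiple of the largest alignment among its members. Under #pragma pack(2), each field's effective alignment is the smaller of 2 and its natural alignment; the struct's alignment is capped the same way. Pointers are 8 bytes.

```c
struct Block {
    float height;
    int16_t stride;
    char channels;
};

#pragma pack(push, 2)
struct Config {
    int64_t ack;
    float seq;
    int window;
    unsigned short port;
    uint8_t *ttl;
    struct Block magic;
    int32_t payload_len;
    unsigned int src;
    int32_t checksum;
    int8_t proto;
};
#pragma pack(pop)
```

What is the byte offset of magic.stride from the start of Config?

Block: 0..4  height  (4B, 4-aligned); 4..6  stride  (2B, 2-aligned); 6..7  channels  (1B, 1-aligned); 7..8  -- tail padding (1B); sizeof = 8, alignof = 4
0..8  ack  (8B, 2-aligned)
8..12  seq  (4B, 2-aligned)
12..16  window  (4B, 2-aligned)
16..18  port  (2B, 2-aligned)
18..26  ttl  (8B, 2-aligned)
26..34  magic  (8B, 2-aligned)
within Block: stride at 4
26 + 4 = 30

30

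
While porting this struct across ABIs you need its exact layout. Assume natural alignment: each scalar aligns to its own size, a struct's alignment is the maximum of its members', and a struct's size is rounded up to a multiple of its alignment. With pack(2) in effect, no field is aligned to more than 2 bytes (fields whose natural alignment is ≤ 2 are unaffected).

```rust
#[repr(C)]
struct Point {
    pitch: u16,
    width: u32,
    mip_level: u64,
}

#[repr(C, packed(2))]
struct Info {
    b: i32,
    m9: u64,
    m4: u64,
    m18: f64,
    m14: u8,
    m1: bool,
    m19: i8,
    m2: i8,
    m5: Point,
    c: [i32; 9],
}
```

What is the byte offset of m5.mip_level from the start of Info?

Point: @0: pitch [2B, align 2] → 2; +2 pad (align 4); @4: width [4B, align 4] → 8; @8: mip_level [8B, align 8] → 16; size 16, align 8
@0: b [4B, align 2] → 4
@4: m9 [8B, align 2] → 12
@12: m4 [8B, align 2] → 20
@20: m18 [8B, align 2] → 28
@28: m14 [1B, align 1] → 29
@29: m1 [1B, align 1] → 30
@30: m19 [1B, align 1] → 31
@31: m2 [1B, align 1] → 32
@32: m5 [16B, align 2] → 48
within Point: mip_level at 8
32 + 8 = 40

40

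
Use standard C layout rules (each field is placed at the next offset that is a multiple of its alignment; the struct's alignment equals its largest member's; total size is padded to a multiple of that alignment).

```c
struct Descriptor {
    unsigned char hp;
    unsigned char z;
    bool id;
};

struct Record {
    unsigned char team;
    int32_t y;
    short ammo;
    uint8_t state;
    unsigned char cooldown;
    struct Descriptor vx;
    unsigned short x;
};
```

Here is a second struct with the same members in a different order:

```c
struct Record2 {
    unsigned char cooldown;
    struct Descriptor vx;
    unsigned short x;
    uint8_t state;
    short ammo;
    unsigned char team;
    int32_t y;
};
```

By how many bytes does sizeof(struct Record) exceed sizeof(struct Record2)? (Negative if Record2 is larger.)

Descriptor: hp at 0 (size 1, align 1) → ends 1; z at 1 (size 1, align 1) → ends 2; id at 2 (size 1, align 1) → ends 3; total 3 bytes, alignment 1
team at 0 (size 1, align 1) → ends 1
pad 3 to align 4 for y
y at 4 (size 4, align 4) → ends 8
ammo at 8 (size 2, align 2) → ends 10
state at 10 (size 1, align 1) → ends 11
cooldown at 11 (size 1, align 1) → ends 12
vx at 12 (size 3, align 1) → ends 15
pad 1 to align 2 for x
x at 16 (size 2, align 2) → ends 18
tail pad 2 to reach multiple of 4
total 20 bytes, alignment 4
— Record2 —
cooldown at 0 (size 1, align 1) → ends 1
vx at 1 (size 3, align 1) → ends 4
x at 4 (size 2, align 2) → ends 6
state at 6 (size 1, align 1) → ends 7
pad 1 to align 2 for ammo
ammo at 8 (size 2, align 2) → ends 10
team at 10 (size 1, align 1) → ends 11
pad 1 to align 4 for y
y at 12 (size 4, align 4) → ends 16
total 16 bytes, alignment 4
20 − 16 = 4

4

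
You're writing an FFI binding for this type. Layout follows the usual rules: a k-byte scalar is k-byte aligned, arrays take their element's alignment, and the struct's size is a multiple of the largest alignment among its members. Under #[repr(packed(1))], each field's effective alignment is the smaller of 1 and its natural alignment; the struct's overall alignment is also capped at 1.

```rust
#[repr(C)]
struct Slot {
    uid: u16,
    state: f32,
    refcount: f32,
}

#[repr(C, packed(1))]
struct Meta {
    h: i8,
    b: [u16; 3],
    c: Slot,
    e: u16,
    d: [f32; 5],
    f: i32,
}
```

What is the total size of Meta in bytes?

Slot: 0..2  uid  (2B, 2-aligned); 2..4  -- padding (2B); 4..8  state  (4B, 4-aligned); 8..12  refcount  (4B, 4-aligned); sizeof = 12, alignof = 4
0..1  h  (1B, 1-aligned)
1..7  b  (6B, 1-aligned)
7..19  c  (12B, 1-aligned)
19..21  e  (2B, 1-aligned)
21..41  d  (20B, 1-aligned)
41..45  f  (4B, 1-aligned)
sizeof = 45, alignof = 1

45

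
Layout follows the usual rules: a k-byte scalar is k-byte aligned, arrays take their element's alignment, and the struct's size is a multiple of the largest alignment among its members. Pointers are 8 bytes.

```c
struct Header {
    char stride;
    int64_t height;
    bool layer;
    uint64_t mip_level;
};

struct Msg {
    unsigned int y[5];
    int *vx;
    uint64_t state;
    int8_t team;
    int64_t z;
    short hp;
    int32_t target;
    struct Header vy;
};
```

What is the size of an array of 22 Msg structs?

2112

Header: stride at 0 (size 1, align 1) → ends 1; pad 7 to align 8 for height; height at 8 (size 8, align 8) → ends 16; layer at 16 (size 1, align 1) → ends 17; pad 7 to align 8 for mip_level; mip_level at 24 (size 8, align 8) → ends 32; total 32 bytes, alignment 8
y at 0 (size 20, align 4) → ends 20
pad 4 to align 8 for vx
vx at 24 (size 8, align 8) → ends 32
state at 32 (size 8, align 8) → ends 40
team at 40 (size 1, align 1) → ends 41
pad 7 to align 8 for z
z at 48 (size 8, align 8) → ends 56
hp at 56 (size 2, align 2) → ends 58
pad 2 to align 4 for target
target at 60 (size 4, align 4) → ends 64
vy at 64 (size 32, align 8) → ends 96
total 96 bytes, alignment 8
array of 22: 22 × 96 = 2112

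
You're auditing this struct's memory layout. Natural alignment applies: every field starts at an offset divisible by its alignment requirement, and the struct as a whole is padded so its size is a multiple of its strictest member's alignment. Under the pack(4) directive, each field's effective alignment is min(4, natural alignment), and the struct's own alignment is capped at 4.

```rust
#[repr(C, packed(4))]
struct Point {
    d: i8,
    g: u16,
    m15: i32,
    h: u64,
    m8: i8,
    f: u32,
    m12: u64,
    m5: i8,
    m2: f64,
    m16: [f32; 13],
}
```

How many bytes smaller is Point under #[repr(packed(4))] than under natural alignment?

8

natural layout:
  @0: d [1B, align 1] → 1
  +1 pad (align 2)
  @2: g [2B, align 2] → 4
  @4: m15 [4B, align 4] → 8
  @8: h [8B, align 8] → 16
  @16: m8 [1B, align 1] → 17
  +3 pad (align 4)
  @20: f [4B, align 4] → 24
  @24: m12 [8B, align 8] → 32
  @32: m5 [1B, align 1] → 33
  +7 pad (align 8)
  @40: m2 [8B, align 8] → 48
  @48: m16 [52B, align 4] → 100
  +4 tail pad (align 8)
  size 104, align 8
packed(4) layout:
  @0: d [1B, align 1] → 1
  +1 pad (align 2)
  @2: g [2B, align 2] → 4
  @4: m15 [4B, align 4] → 8
  @8: h [8B, align 4] → 16
  @16: m8 [1B, align 1] → 17
  +3 pad (align 4)
  @20: f [4B, align 4] → 24
  @24: m12 [8B, align 4] → 32
  @32: m5 [1B, align 1] → 33
  +3 pad (align 4)
  @36: m2 [8B, align 4] → 44
  @44: m16 [52B, align 4] → 96
  size 96, align 4
104 − 96 = 8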